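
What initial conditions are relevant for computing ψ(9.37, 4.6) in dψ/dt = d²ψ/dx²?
The entire real line. The heat equation has infinite propagation speed: any initial disturbance instantly affects all points (though exponentially small far away).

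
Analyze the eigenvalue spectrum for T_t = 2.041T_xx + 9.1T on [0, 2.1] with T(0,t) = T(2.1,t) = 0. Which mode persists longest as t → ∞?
Eigenvalues: λₙ = 2.041n²π²/2.1² - 9.1.
First three modes:
  n=1: λ₁ = 2.041π²/2.1² - 9.1 ≈ -4.532
  n=2: λ₂ = 8.164π²/2.1² - 9.1 ≈ 9.171
  n=3: λ₃ = 18.369π²/2.1² - 9.1 ≈ 32.01
Since 2.041π²/2.1² ≈ 4.568 < 9.1, λ₁ < 0.
The n=1 mode grows fastest (−λₙ is largest for n=1) → dominates.
Asymptotic: T ~ c₁ sin(πx/2.1) e^{4.532t} (exponential growth at rate −λ₁ ≈ 4.532).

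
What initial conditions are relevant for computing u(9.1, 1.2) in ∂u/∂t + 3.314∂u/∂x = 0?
A single point: x = 5.1232. The characteristic through (9.1, 1.2) is x - 3.314t = const, so x = 9.1 - 3.314·1.2 = 5.1232.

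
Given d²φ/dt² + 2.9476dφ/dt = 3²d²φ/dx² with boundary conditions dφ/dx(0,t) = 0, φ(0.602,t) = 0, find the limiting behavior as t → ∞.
φ → 0. Damping (γ=2.9476) dissipates energy; oscillations decay exponentially.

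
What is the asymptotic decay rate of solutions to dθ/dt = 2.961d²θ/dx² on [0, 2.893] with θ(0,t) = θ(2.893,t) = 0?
Eigenvalues: λₙ = 2.961n²π²/2.893².
First three modes:
  n=1: λ₁ = 2.961π²/2.893² ≈ 3.492
  n=2: λ₂ = 11.844π²/2.893² ≈ 13.967 (4× faster decay)
  n=3: λ₃ = 26.649π²/2.893² ≈ 31.426 (9× faster decay)
As t → ∞, higher modes decay exponentially faster. The n=1 mode dominates: θ ~ c₁ sin(πx/2.893) e^{-λ₁t}.
Decay rate: λ₁ = 2.961π²/2.893² ≈ 3.492.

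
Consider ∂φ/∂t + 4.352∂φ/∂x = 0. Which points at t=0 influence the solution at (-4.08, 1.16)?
A single point: x = -9.12832. The characteristic through (-4.08, 1.16) is x - 4.352t = const, so x = -4.08 - 4.352·1.16 = -9.12832.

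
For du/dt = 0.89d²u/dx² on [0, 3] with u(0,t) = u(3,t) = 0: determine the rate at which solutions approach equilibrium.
Eigenvalues: λₙ = 0.89n²π²/3².
First three modes:
  n=1: λ₁ = 0.89π²/3² ≈ 0.976
  n=2: λ₂ = 3.56π²/3² ≈ 3.904 (4× faster decay)
  n=3: λ₃ = 8.01π²/3² ≈ 8.784 (9× faster decay)
As t → ∞, higher modes decay exponentially faster. The n=1 mode dominates: u ~ c₁ sin(πx/3) e^{-λ₁t}.
Decay rate: λ₁ = 0.89π²/3² ≈ 0.976.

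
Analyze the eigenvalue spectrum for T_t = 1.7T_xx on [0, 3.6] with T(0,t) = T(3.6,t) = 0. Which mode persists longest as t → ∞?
Eigenvalues: λₙ = 1.7n²π²/3.6².
First three modes:
  n=1: λ₁ = 1.7π²/3.6² ≈ 1.295
  n=2: λ₂ = 6.8π²/3.6² ≈ 5.178 (4× faster decay)
  n=3: λ₃ = 15.3π²/3.6² ≈ 11.652 (9× faster decay)
As t → ∞, higher modes decay exponentially faster. The n=1 mode dominates: T ~ c₁ sin(πx/3.6) e^{-λ₁t}.
Decay rate: λ₁ = 1.7π²/3.6² ≈ 1.295.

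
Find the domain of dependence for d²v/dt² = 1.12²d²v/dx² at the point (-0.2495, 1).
Domain of dependence: [-1.3695, 0.8705]. Signals travel at speed 1.12, so data within |x - -0.2495| ≤ 1.12·1 = 1.12 can reach the point.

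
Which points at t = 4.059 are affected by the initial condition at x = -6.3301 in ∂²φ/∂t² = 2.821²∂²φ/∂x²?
Domain of influence: [-17.780539, 5.120339]. Data at x = -6.3301 spreads outward at speed 2.821.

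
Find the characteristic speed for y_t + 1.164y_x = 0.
Speed = 1.164. Information travels along x - 1.164t = const (rightward).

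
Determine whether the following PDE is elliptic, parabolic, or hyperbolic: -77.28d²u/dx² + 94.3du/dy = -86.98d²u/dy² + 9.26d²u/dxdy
Rewriting in standard form: -77.28d²u/dx² - 9.26d²u/dxdy + 86.98d²u/dy² + 94.3du/dy = 0. Coefficients: A = -77.28, B = -9.26, C = 86.98. B² - 4AC = 26973.0052, which is positive, so the equation is hyperbolic.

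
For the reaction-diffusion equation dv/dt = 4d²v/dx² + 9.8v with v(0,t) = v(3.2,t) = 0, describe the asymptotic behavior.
v grows unboundedly. Reaction dominates diffusion (r=9.8 > κπ²/L²≈3.86); solution grows exponentially.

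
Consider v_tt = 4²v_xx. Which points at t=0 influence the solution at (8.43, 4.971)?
Domain of dependence: [-11.454, 28.314]. Signals travel at speed 4, so data within |x - 8.43| ≤ 4·4.971 = 19.884 can reach the point.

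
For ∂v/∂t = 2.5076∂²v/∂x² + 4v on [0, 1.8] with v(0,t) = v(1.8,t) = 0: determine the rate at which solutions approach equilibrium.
Eigenvalues: λₙ = 2.5076n²π²/1.8² - 4.
First three modes:
  n=1: λ₁ = 2.5076π²/1.8² - 4 ≈ 3.639
  n=2: λ₂ = 10.0304π²/1.8² - 4 ≈ 26.554
  n=3: λ₃ = 22.5684π²/1.8² - 4 ≈ 64.747
Since 2.5076π²/1.8² ≈ 7.639 > 4, all λₙ > 0.
The n=1 mode decays slowest → dominates as t → ∞.
Asymptotic: v ~ c₁ sin(πx/1.8) e^{-λ₁t} with decay rate λ₁ ≈ 3.639.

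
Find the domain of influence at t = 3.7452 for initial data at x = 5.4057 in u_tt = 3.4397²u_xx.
Domain of influence: [-7.47666444, 18.28806444]. Data at x = 5.4057 spreads outward at speed 3.4397.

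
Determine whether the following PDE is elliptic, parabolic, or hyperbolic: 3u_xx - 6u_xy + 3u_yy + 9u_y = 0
Coefficients: A = 3, B = -6, C = 3. B² - 4AC = 0, which is zero, so the equation is parabolic.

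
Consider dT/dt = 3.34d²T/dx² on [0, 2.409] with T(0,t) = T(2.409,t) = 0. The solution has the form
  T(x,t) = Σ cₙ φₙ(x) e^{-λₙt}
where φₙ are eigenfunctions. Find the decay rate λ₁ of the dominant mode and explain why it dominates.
Eigenvalues: λₙ = 3.34n²π²/2.409².
First three modes:
  n=1: λ₁ = 3.34π²/2.409² ≈ 5.68
  n=2: λ₂ = 13.36π²/2.409² ≈ 22.721 (4× faster decay)
  n=3: λ₃ = 30.06π²/2.409² ≈ 51.123 (9× faster decay)
As t → ∞, higher modes decay exponentially faster. The n=1 mode dominates: T ~ c₁ sin(πx/2.409) e^{-λ₁t}.
Decay rate: λ₁ = 3.34π²/2.409² ≈ 5.68.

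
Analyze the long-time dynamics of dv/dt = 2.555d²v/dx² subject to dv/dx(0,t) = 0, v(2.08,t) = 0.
Long-time behavior: v → 0. Heat escapes through the Dirichlet boundary.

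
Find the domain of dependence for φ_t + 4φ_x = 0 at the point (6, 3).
A single point: x = -6. The characteristic through (6, 3) is x - 4t = const, so x = 6 - 4·3 = -6.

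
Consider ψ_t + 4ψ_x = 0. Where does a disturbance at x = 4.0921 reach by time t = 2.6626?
At x = 14.7425. The characteristic carries data from (4.0921, 0) to (14.7425, 2.6626).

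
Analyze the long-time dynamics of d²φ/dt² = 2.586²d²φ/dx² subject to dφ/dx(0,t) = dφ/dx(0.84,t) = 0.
Long-time behavior: φ oscillates about a mean that drifts linearly in t (generically unbounded; no decay). There is no damping, so the nonconstant modes persist as standing waves (energy conserved, no decay). But with Neumann conditions at both ends the constant mode has eigenvalue 0: the spatial mean M(t) of φ satisfies M'' = 0, so M(t) = M(0) + M'(0)·t. Unless the initial velocity has zero mean (∫φ_t(x,0)dx = 0), the solution grows linearly in t (unbounded, though not exponentially); if it does have zero mean, the solution stays bounded and simply oscillates.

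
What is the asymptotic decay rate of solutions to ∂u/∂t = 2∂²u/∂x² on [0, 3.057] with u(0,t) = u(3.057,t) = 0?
Eigenvalues: λₙ = 2n²π²/3.057².
First three modes:
  n=1: λ₁ = 2π²/3.057² ≈ 2.112
  n=2: λ₂ = 8π²/3.057² ≈ 8.449 (4× faster decay)
  n=3: λ₃ = 18π²/3.057² ≈ 19.01 (9× faster decay)
As t → ∞, higher modes decay exponentially faster. The n=1 mode dominates: u ~ c₁ sin(πx/3.057) e^{-λ₁t}.
Decay rate: λ₁ = 2π²/3.057² ≈ 2.112.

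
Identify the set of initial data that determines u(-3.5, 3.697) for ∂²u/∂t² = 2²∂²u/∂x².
Domain of dependence: [-10.894, 3.894]. Signals travel at speed 2, so data within |x - -3.5| ≤ 2·3.697 = 7.394 can reach the point.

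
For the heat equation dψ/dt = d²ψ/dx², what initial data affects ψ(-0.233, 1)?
The entire real line. The heat equation has infinite propagation speed: any initial disturbance instantly affects all points (though exponentially small far away).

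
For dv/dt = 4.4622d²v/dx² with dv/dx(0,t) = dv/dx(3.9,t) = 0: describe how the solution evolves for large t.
v → constant (steady state). Heat is conserved (no flux at boundaries); solution approaches the spatial average.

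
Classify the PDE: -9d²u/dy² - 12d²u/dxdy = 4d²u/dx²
Rewriting in standard form: -4d²u/dx² - 12d²u/dxdy - 9d²u/dy² = 0. A = -4, B = -12, C = -9. Discriminant B² - 4AC = 0. Since 0 = 0, parabolic.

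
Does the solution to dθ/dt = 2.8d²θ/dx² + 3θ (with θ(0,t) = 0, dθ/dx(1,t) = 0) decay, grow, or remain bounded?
θ → 0. Diffusion dominates reaction (r=3 < κπ²/(4L²)≈6.91); solution decays.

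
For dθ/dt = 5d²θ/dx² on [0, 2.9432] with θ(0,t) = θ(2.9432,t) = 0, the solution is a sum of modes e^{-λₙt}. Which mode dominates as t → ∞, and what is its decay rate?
Eigenvalues: λₙ = 5n²π²/2.9432².
First three modes:
  n=1: λ₁ = 5π²/2.9432² ≈ 5.697
  n=2: λ₂ = 20π²/2.9432² ≈ 22.787 (4× faster decay)
  n=3: λ₃ = 45π²/2.9432² ≈ 51.271 (9× faster decay)
As t → ∞, higher modes decay exponentially faster. The n=1 mode dominates: θ ~ c₁ sin(πx/2.9432) e^{-λ₁t}.
Decay rate: λ₁ = 5π²/2.9432² ≈ 5.697.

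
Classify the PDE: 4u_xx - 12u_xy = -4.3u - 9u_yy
Rewriting in standard form: 4u_xx - 12u_xy + 9u_yy + 4.3u = 0. A = 4, B = -12, C = 9. Discriminant B² - 4AC = 0. Since 0 = 0, parabolic.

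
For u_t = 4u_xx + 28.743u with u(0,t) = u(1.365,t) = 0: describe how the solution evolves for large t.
u grows unboundedly. Reaction dominates diffusion (r=28.743 > κπ²/L²≈21.19); solution grows exponentially.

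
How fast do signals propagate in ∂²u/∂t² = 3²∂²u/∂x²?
Speed = 3. Information travels along characteristics x = x₀ ± 3t.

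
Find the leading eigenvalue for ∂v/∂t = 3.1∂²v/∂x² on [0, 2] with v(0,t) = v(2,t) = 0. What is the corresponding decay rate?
Eigenvalues: λₙ = 3.1n²π²/2².
First three modes:
  n=1: λ₁ = 3.1π²/2² ≈ 7.649
  n=2: λ₂ = 12.4π²/2² ≈ 30.596 (4× faster decay)
  n=3: λ₃ = 27.9π²/2² ≈ 68.84 (9× faster decay)
As t → ∞, higher modes decay exponentially faster. The n=1 mode dominates: v ~ c₁ sin(πx/2) e^{-λ₁t}.
Decay rate: λ₁ = 3.1π²/2² ≈ 7.649.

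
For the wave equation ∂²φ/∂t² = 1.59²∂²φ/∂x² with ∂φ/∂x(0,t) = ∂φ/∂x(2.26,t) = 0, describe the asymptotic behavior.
φ oscillates about a mean that drifts linearly in t (generically unbounded; no decay). There is no damping, so the nonconstant modes persist as standing waves (energy conserved, no decay). But with Neumann conditions at both ends the constant mode has eigenvalue 0: the spatial mean M(t) of φ satisfies M'' = 0, so M(t) = M(0) + M'(0)·t. Unless the initial velocity has zero mean (∫φ_t(x,0)dx = 0), the solution grows linearly in t (unbounded, though not exponentially); if it does have zero mean, the solution stays bounded and simply oscillates.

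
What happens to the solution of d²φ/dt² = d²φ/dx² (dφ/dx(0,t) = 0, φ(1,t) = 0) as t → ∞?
φ oscillates (no decay). Energy is conserved; the solution oscillates indefinitely as standing waves.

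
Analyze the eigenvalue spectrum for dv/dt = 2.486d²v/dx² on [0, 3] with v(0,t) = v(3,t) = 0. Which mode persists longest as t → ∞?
Eigenvalues: λₙ = 2.486n²π²/3².
First three modes:
  n=1: λ₁ = 2.486π²/3² ≈ 2.726
  n=2: λ₂ = 9.944π²/3² ≈ 10.905 (4× faster decay)
  n=3: λ₃ = 22.374π²/3² ≈ 24.536 (9× faster decay)
As t → ∞, higher modes decay exponentially faster. The n=1 mode dominates: v ~ c₁ sin(πx/3) e^{-λ₁t}.
Decay rate: λ₁ = 2.486π²/3² ≈ 2.726.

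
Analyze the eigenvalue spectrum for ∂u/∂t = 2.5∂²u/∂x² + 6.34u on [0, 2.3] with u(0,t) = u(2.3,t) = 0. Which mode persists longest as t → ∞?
Eigenvalues: λₙ = 2.5n²π²/2.3² - 6.34.
First three modes:
  n=1: λ₁ = 2.5π²/2.3² - 6.34 ≈ -1.676
  n=2: λ₂ = 10π²/2.3² - 6.34 ≈ 12.317
  n=3: λ₃ = 22.5π²/2.3² - 6.34 ≈ 35.638
Since 2.5π²/2.3² ≈ 4.664 < 6.34, λ₁ < 0.
The n=1 mode grows fastest (−λₙ is largest for n=1) → dominates.
Asymptotic: u ~ c₁ sin(πx/2.3) e^{1.676t} (exponential growth at rate −λ₁ ≈ 1.676).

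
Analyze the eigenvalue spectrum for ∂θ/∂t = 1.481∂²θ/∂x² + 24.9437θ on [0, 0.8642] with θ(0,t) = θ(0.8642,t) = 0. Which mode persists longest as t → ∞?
Eigenvalues: λₙ = 1.481n²π²/0.8642² - 24.9437.
First three modes:
  n=1: λ₁ = 1.481π²/0.8642² - 24.9437 ≈ -5.372
  n=2: λ₂ = 5.924π²/0.8642² - 24.9437 ≈ 53.343
  n=3: λ₃ = 13.329π²/0.8642² - 24.9437 ≈ 151.201
Since 1.481π²/0.8642² ≈ 19.572 < 24.9437, λ₁ < 0.
The n=1 mode grows fastest (−λₙ is largest for n=1) → dominates.
Asymptotic: θ ~ c₁ sin(πx/0.8642) e^{5.372t} (exponential growth at rate −λ₁ ≈ 5.372).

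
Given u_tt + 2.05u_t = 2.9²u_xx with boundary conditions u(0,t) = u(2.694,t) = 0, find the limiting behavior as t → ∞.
u → 0. Damping (γ=2.05) dissipates energy; oscillations decay exponentially.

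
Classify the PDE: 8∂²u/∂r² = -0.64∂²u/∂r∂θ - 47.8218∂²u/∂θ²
Rewriting in standard form: 8∂²u/∂r² + 0.64∂²u/∂r∂θ + 47.8218∂²u/∂θ² = 0. A = 8, B = 0.64, C = 47.8218. Discriminant B² - 4AC = -1529.888. Since -1529.888 < 0, elliptic.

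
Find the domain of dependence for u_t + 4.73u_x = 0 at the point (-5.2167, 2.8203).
A single point: x = -18.556719. The characteristic through (-5.2167, 2.8203) is x - 4.73t = const, so x = -5.2167 - 4.73·2.8203 = -18.556719.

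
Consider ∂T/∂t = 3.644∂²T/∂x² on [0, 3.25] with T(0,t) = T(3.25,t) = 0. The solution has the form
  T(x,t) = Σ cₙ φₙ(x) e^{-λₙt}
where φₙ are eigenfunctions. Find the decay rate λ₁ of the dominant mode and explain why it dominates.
Eigenvalues: λₙ = 3.644n²π²/3.25².
First three modes:
  n=1: λ₁ = 3.644π²/3.25² ≈ 3.405
  n=2: λ₂ = 14.576π²/3.25² ≈ 13.62 (4× faster decay)
  n=3: λ₃ = 32.796π²/3.25² ≈ 30.645 (9× faster decay)
As t → ∞, higher modes decay exponentially faster. The n=1 mode dominates: T ~ c₁ sin(πx/3.25) e^{-λ₁t}.
Decay rate: λ₁ = 3.644π²/3.25² ≈ 3.405.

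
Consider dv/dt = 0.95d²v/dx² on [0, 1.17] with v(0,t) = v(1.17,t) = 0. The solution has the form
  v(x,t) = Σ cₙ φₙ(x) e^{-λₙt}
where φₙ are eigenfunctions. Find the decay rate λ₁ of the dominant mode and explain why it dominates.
Eigenvalues: λₙ = 0.95n²π²/1.17².
First three modes:
  n=1: λ₁ = 0.95π²/1.17² ≈ 6.849
  n=2: λ₂ = 3.8π²/1.17² ≈ 27.398 (4× faster decay)
  n=3: λ₃ = 8.55π²/1.17² ≈ 61.644 (9× faster decay)
As t → ∞, higher modes decay exponentially faster. The n=1 mode dominates: v ~ c₁ sin(πx/1.17) e^{-λ₁t}.
Decay rate: λ₁ = 0.95π²/1.17² ≈ 6.849.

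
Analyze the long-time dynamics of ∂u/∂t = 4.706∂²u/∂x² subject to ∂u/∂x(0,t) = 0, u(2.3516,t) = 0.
Long-time behavior: u → 0. Heat escapes through the Dirichlet boundary.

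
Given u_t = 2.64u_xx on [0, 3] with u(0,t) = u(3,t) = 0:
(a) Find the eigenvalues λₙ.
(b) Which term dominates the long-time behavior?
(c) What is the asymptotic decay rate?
Eigenvalues: λₙ = 2.64n²π²/3².
First three modes:
  n=1: λ₁ = 2.64π²/3² ≈ 2.895
  n=2: λ₂ = 10.56π²/3² ≈ 11.58 (4× faster decay)
  n=3: λ₃ = 23.76π²/3² ≈ 26.056 (9× faster decay)
As t → ∞, higher modes decay exponentially faster. The n=1 mode dominates: u ~ c₁ sin(πx/3) e^{-λ₁t}.
Decay rate: λ₁ = 2.64π²/3² ≈ 2.895.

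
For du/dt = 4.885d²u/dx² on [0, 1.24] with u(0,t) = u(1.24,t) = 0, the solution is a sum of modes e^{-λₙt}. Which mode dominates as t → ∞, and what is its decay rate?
Eigenvalues: λₙ = 4.885n²π²/1.24².
First three modes:
  n=1: λ₁ = 4.885π²/1.24² ≈ 31.356
  n=2: λ₂ = 19.54π²/1.24² ≈ 125.424 (4× faster decay)
  n=3: λ₃ = 43.965π²/1.24² ≈ 282.204 (9× faster decay)
As t → ∞, higher modes decay exponentially faster. The n=1 mode dominates: u ~ c₁ sin(πx/1.24) e^{-λ₁t}.
Decay rate: λ₁ = 4.885π²/1.24² ≈ 31.356.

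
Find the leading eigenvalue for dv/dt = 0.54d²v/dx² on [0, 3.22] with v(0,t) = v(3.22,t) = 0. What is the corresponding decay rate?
Eigenvalues: λₙ = 0.54n²π²/3.22².
First three modes:
  n=1: λ₁ = 0.54π²/3.22² ≈ 0.514
  n=2: λ₂ = 2.16π²/3.22² ≈ 2.056 (4× faster decay)
  n=3: λ₃ = 4.86π²/3.22² ≈ 4.626 (9× faster decay)
As t → ∞, higher modes decay exponentially faster. The n=1 mode dominates: v ~ c₁ sin(πx/3.22) e^{-λ₁t}.
Decay rate: λ₁ = 0.54π²/3.22² ≈ 0.514.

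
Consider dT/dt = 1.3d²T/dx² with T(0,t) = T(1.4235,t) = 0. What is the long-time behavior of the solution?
As t → ∞, T → 0. Heat diffuses out through both boundaries.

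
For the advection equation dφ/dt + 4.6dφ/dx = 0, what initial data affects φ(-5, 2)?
A single point: x = -14.2. The characteristic through (-5, 2) is x - 4.6t = const, so x = -5 - 4.6·2 = -14.2.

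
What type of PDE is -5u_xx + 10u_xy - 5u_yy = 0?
With A = -5, B = 10, C = -5, the discriminant is 0. This is a parabolic PDE.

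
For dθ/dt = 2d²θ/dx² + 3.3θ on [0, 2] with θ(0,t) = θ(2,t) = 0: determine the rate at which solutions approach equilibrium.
Eigenvalues: λₙ = 2n²π²/2² - 3.3.
First three modes:
  n=1: λ₁ = 2π²/2² - 3.3 ≈ 1.635
  n=2: λ₂ = 8π²/2² - 3.3 ≈ 16.439
  n=3: λ₃ = 18π²/2² - 3.3 ≈ 41.113
Since 2π²/2² ≈ 4.935 > 3.3, all λₙ > 0.
The n=1 mode decays slowest → dominates as t → ∞.
Asymptotic: θ ~ c₁ sin(πx/2) e^{-λ₁t} with decay rate λ₁ ≈ 1.635.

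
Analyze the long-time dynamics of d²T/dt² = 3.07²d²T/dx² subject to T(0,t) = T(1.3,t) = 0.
Long-time behavior: T oscillates (no decay). Energy is conserved; the solution oscillates indefinitely as standing waves.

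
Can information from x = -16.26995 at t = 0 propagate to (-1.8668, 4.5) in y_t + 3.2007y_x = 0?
Yes. The characteristic through (-1.8668, 4.5) passes through x = -16.26995.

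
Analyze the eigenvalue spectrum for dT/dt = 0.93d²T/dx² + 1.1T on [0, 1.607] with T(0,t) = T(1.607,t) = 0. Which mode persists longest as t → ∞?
Eigenvalues: λₙ = 0.93n²π²/1.607² - 1.1.
First three modes:
  n=1: λ₁ = 0.93π²/1.607² - 1.1 ≈ 2.454
  n=2: λ₂ = 3.72π²/1.607² - 1.1 ≈ 13.117
  n=3: λ₃ = 8.37π²/1.607² - 1.1 ≈ 30.888
Since 0.93π²/1.607² ≈ 3.554 > 1.1, all λₙ > 0.
The n=1 mode decays slowest → dominates as t → ∞.
Asymptotic: T ~ c₁ sin(πx/1.607) e^{-λ₁t} with decay rate λ₁ ≈ 2.454.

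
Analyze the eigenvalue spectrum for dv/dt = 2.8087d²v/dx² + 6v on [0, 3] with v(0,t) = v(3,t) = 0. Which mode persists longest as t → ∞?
Eigenvalues: λₙ = 2.8087n²π²/3² - 6.
First three modes:
  n=1: λ₁ = 2.8087π²/3² - 6 ≈ -2.92
  n=2: λ₂ = 11.2348π²/3² - 6 ≈ 6.32
  n=3: λ₃ = 25.2783π²/3² - 6 ≈ 21.721
Since 2.8087π²/3² ≈ 3.08 < 6, λ₁ < 0.
The n=1 mode grows fastest (−λₙ is largest for n=1) → dominates.
Asymptotic: v ~ c₁ sin(πx/3) e^{2.92t} (exponential growth at rate −λ₁ ≈ 2.92).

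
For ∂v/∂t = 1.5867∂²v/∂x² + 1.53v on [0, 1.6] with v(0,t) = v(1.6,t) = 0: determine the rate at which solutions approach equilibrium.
Eigenvalues: λₙ = 1.5867n²π²/1.6² - 1.53.
First three modes:
  n=1: λ₁ = 1.5867π²/1.6² - 1.53 ≈ 4.587
  n=2: λ₂ = 6.3468π²/1.6² - 1.53 ≈ 22.939
  n=3: λ₃ = 14.2803π²/1.6² - 1.53 ≈ 53.525
Since 1.5867π²/1.6² ≈ 6.117 > 1.53, all λₙ > 0.
The n=1 mode decays slowest → dominates as t → ∞.
Asymptotic: v ~ c₁ sin(πx/1.6) e^{-λ₁t} with decay rate λ₁ ≈ 4.587.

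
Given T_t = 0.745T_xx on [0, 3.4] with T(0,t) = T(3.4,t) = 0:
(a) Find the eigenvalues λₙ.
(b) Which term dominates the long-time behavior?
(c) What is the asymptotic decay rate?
Eigenvalues: λₙ = 0.745n²π²/3.4².
First three modes:
  n=1: λ₁ = 0.745π²/3.4² ≈ 0.636
  n=2: λ₂ = 2.98π²/3.4² ≈ 2.544 (4× faster decay)
  n=3: λ₃ = 6.705π²/3.4² ≈ 5.725 (9× faster decay)
As t → ∞, higher modes decay exponentially faster. The n=1 mode dominates: T ~ c₁ sin(πx/3.4) e^{-λ₁t}.
Decay rate: λ₁ = 0.745π²/3.4² ≈ 0.636.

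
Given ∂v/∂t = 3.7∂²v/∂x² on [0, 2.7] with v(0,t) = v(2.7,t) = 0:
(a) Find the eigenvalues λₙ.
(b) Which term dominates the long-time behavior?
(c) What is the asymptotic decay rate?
Eigenvalues: λₙ = 3.7n²π²/2.7².
First three modes:
  n=1: λ₁ = 3.7π²/2.7² ≈ 5.009
  n=2: λ₂ = 14.8π²/2.7² ≈ 20.037 (4× faster decay)
  n=3: λ₃ = 33.3π²/2.7² ≈ 45.083 (9× faster decay)
As t → ∞, higher modes decay exponentially faster. The n=1 mode dominates: v ~ c₁ sin(πx/2.7) e^{-λ₁t}.
Decay rate: λ₁ = 3.7π²/2.7² ≈ 5.009.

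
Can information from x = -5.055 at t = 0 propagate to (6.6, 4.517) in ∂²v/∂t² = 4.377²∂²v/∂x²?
Yes. The domain of dependence is [-13.170909, 26.370909], and -5.055 ∈ [-13.170909, 26.370909].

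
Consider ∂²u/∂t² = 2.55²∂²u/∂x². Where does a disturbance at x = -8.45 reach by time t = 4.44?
Domain of influence: [-19.772, 2.872]. Data at x = -8.45 spreads outward at speed 2.55.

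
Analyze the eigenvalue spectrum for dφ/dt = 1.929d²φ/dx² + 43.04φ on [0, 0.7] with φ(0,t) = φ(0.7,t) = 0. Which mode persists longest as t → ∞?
Eigenvalues: λₙ = 1.929n²π²/0.7² - 43.04.
First three modes:
  n=1: λ₁ = 1.929π²/0.7² - 43.04 ≈ -4.186
  n=2: λ₂ = 7.716π²/0.7² - 43.04 ≈ 112.376
  n=3: λ₃ = 17.361π²/0.7² - 43.04 ≈ 306.646
Since 1.929π²/0.7² ≈ 38.854 < 43.04, λ₁ < 0.
The n=1 mode grows fastest (−λₙ is largest for n=1) → dominates.
Asymptotic: φ ~ c₁ sin(πx/0.7) e^{4.186t} (exponential growth at rate −λ₁ ≈ 4.186).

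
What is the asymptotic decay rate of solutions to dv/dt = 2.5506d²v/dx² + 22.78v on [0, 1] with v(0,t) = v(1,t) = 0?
Eigenvalues: λₙ = 2.5506n²π²/1² - 22.78.
First three modes:
  n=1: λ₁ = 2.5506π² - 22.78 ≈ 2.393
  n=2: λ₂ = 10.2024π² - 22.78 ≈ 77.914
  n=3: λ₃ = 22.9554π² - 22.78 ≈ 203.781
Since 2.5506π² ≈ 25.173 > 22.78, all λₙ > 0.
The n=1 mode decays slowest → dominates as t → ∞.
Asymptotic: v ~ c₁ sin(πx/1) e^{-λ₁t} with decay rate λ₁ ≈ 2.393.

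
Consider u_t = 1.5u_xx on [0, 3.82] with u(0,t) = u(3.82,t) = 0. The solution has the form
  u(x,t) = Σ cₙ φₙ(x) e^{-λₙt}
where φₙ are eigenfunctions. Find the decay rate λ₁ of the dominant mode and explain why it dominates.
Eigenvalues: λₙ = 1.5n²π²/3.82².
First three modes:
  n=1: λ₁ = 1.5π²/3.82² ≈ 1.015
  n=2: λ₂ = 6π²/3.82² ≈ 4.058 (4× faster decay)
  n=3: λ₃ = 13.5π²/3.82² ≈ 9.131 (9× faster decay)
As t → ∞, higher modes decay exponentially faster. The n=1 mode dominates: u ~ c₁ sin(πx/3.82) e^{-λ₁t}.
Decay rate: λ₁ = 1.5π²/3.82² ≈ 1.015.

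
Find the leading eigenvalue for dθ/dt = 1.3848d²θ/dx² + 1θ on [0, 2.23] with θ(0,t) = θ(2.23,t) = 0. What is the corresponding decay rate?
Eigenvalues: λₙ = 1.3848n²π²/2.23² - 1.
First three modes:
  n=1: λ₁ = 1.3848π²/2.23² - 1 ≈ 1.748
  n=2: λ₂ = 5.5392π²/2.23² - 1 ≈ 9.994
  n=3: λ₃ = 12.4632π²/2.23² - 1 ≈ 23.735
Since 1.3848π²/2.23² ≈ 2.748 > 1, all λₙ > 0.
The n=1 mode decays slowest → dominates as t → ∞.
Asymptotic: θ ~ c₁ sin(πx/2.23) e^{-λ₁t} with decay rate λ₁ ≈ 1.748.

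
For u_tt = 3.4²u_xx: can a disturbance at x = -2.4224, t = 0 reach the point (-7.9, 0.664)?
No. The domain of dependence is [-10.1576, -5.6424], and -2.4224 is outside this interval.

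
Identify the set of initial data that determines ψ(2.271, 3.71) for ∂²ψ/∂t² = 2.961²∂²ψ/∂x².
Domain of dependence: [-8.71431, 13.25631]. Signals travel at speed 2.961, so data within |x - 2.271| ≤ 2.961·3.71 = 10.98531 can reach the point.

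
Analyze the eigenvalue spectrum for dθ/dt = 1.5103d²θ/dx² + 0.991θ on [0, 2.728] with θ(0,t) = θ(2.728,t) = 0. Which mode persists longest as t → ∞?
Eigenvalues: λₙ = 1.5103n²π²/2.728² - 0.991.
First three modes:
  n=1: λ₁ = 1.5103π²/2.728² - 0.991 ≈ 1.012
  n=2: λ₂ = 6.0412π²/2.728² - 0.991 ≈ 7.021
  n=3: λ₃ = 13.5927π²/2.728² - 0.991 ≈ 17.036
Since 1.5103π²/2.728² ≈ 2.003 > 0.991, all λₙ > 0.
The n=1 mode decays slowest → dominates as t → ∞.
Asymptotic: θ ~ c₁ sin(πx/2.728) e^{-λ₁t} with decay rate λ₁ ≈ 1.012.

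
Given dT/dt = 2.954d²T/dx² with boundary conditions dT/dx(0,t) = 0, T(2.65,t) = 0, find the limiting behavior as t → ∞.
T → 0. Heat escapes through the Dirichlet boundary.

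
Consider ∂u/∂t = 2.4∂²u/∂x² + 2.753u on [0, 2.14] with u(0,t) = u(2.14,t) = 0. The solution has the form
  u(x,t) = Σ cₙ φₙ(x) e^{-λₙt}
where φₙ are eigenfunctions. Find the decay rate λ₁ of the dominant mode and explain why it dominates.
Eigenvalues: λₙ = 2.4n²π²/2.14² - 2.753.
First three modes:
  n=1: λ₁ = 2.4π²/2.14² - 2.753 ≈ 2.419
  n=2: λ₂ = 9.6π²/2.14² - 2.753 ≈ 17.936
  n=3: λ₃ = 21.6π²/2.14² - 2.753 ≈ 43.798
Since 2.4π²/2.14² ≈ 5.172 > 2.753, all λₙ > 0.
The n=1 mode decays slowest → dominates as t → ∞.
Asymptotic: u ~ c₁ sin(πx/2.14) e^{-λ₁t} with decay rate λ₁ ≈ 2.419.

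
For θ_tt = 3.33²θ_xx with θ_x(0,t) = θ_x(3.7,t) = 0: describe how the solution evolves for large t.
θ oscillates about a mean that drifts linearly in t (generically unbounded; no decay). There is no damping, so the nonconstant modes persist as standing waves (energy conserved, no decay). But with Neumann conditions at both ends the constant mode has eigenvalue 0: the spatial mean M(t) of θ satisfies M'' = 0, so M(t) = M(0) + M'(0)·t. Unless the initial velocity has zero mean (∫θ_t(x,0)dx = 0), the solution grows linearly in t (unbounded, though not exponentially); if it does have zero mean, the solution stays bounded and simply oscillates.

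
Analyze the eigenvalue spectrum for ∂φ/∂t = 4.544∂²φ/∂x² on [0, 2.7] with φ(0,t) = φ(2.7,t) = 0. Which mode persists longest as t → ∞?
Eigenvalues: λₙ = 4.544n²π²/2.7².
First three modes:
  n=1: λ₁ = 4.544π²/2.7² ≈ 6.152
  n=2: λ₂ = 18.176π²/2.7² ≈ 24.608 (4× faster decay)
  n=3: λ₃ = 40.896π²/2.7² ≈ 55.367 (9× faster decay)
As t → ∞, higher modes decay exponentially faster. The n=1 mode dominates: φ ~ c₁ sin(πx/2.7) e^{-λ₁t}.
Decay rate: λ₁ = 4.544π²/2.7² ≈ 6.152.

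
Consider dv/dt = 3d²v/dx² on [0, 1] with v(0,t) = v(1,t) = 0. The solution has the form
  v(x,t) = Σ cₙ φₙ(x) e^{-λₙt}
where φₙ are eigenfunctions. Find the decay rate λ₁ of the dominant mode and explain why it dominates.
Eigenvalues: λₙ = 3n²π².
First three modes:
  n=1: λ₁ = 3π² ≈ 29.609
  n=2: λ₂ = 12π² ≈ 118.435 (4× faster decay)
  n=3: λ₃ = 27π² ≈ 266.479 (9× faster decay)
As t → ∞, higher modes decay exponentially faster. The n=1 mode dominates: v ~ c₁ sin(πx) e^{-λ₁t}.
Decay rate: λ₁ = 3π² ≈ 29.609.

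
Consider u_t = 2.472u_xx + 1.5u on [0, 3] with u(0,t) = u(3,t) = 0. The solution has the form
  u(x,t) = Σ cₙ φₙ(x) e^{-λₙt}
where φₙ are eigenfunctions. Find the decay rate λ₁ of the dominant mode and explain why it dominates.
Eigenvalues: λₙ = 2.472n²π²/3² - 1.5.
First three modes:
  n=1: λ₁ = 2.472π²/3² - 1.5 ≈ 1.211
  n=2: λ₂ = 9.888π²/3² - 1.5 ≈ 9.343
  n=3: λ₃ = 22.248π²/3² - 1.5 ≈ 22.898
Since 2.472π²/3² ≈ 2.711 > 1.5, all λₙ > 0.
The n=1 mode decays slowest → dominates as t → ∞.
Asymptotic: u ~ c₁ sin(πx/3) e^{-λ₁t} with decay rate λ₁ ≈ 1.211.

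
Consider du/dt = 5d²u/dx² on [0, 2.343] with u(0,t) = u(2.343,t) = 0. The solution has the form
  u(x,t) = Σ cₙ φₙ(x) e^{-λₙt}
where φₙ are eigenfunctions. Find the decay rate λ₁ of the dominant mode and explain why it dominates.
Eigenvalues: λₙ = 5n²π²/2.343².
First three modes:
  n=1: λ₁ = 5π²/2.343² ≈ 8.989
  n=2: λ₂ = 20π²/2.343² ≈ 35.957 (4× faster decay)
  n=3: λ₃ = 45π²/2.343² ≈ 80.904 (9× faster decay)
As t → ∞, higher modes decay exponentially faster. The n=1 mode dominates: u ~ c₁ sin(πx/2.343) e^{-λ₁t}.
Decay rate: λ₁ = 5π²/2.343² ≈ 8.989.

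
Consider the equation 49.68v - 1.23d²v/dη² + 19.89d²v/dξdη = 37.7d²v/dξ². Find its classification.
Rewriting in standard form: -37.7d²v/dξ² + 19.89d²v/dξdη - 1.23d²v/dη² + 49.68v = 0. Hyperbolic. (A = -37.7, B = 19.89, C = -1.23 gives B² - 4AC = 210.1281.)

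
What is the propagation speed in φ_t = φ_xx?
Infinite. The heat equation is parabolic, not hyperbolic, so disturbances propagate instantly.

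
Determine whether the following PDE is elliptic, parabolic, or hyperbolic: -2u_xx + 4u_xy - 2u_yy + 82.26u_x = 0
Coefficients: A = -2, B = 4, C = -2. B² - 4AC = 0, which is zero, so the equation is parabolic.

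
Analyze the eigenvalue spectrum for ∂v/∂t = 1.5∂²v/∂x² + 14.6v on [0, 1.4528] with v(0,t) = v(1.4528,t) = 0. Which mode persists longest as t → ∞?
Eigenvalues: λₙ = 1.5n²π²/1.4528² - 14.6.
First three modes:
  n=1: λ₁ = 1.5π²/1.4528² - 14.6 ≈ -7.586
  n=2: λ₂ = 6π²/1.4528² - 14.6 ≈ 13.457
  n=3: λ₃ = 13.5π²/1.4528² - 14.6 ≈ 48.528
Since 1.5π²/1.4528² ≈ 7.014 < 14.6, λ₁ < 0.
The n=1 mode grows fastest (−λₙ is largest for n=1) → dominates.
Asymptotic: v ~ c₁ sin(πx/1.4528) e^{7.586t} (exponential growth at rate −λ₁ ≈ 7.586).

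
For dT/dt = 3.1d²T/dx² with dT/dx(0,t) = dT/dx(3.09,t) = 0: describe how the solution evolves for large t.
T → constant (steady state). Heat is conserved (no flux at boundaries); solution approaches the spatial average.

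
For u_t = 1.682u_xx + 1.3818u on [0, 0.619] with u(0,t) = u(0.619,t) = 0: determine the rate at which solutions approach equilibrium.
Eigenvalues: λₙ = 1.682n²π²/0.619² - 1.3818.
First three modes:
  n=1: λ₁ = 1.682π²/0.619² - 1.3818 ≈ 41.944
  n=2: λ₂ = 6.728π²/0.619² - 1.3818 ≈ 171.921
  n=3: λ₃ = 15.138π²/0.619² - 1.3818 ≈ 388.548
Since 1.682π²/0.619² ≈ 43.326 > 1.3818, all λₙ > 0.
The n=1 mode decays slowest → dominates as t → ∞.
Asymptotic: u ~ c₁ sin(πx/0.619) e^{-λ₁t} with decay rate λ₁ ≈ 41.944.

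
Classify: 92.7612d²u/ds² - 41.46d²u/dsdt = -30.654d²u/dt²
Rewriting in standard form: 92.7612d²u/ds² - 41.46d²u/dsdt + 30.654d²u/dt² = 0. Elliptic (discriminant = -9655.0756992).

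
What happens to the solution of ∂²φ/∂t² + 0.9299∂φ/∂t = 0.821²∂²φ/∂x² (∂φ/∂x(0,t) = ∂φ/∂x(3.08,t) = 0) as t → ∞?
φ → constant (steady state). Damping (γ=0.9299) dissipates the nonconstant modes; with Neumann BCs the spatial average obeys M''+γM'=0 and tends to a finite limit.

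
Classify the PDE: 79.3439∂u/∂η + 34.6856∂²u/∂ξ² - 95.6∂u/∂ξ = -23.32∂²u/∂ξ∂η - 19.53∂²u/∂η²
Rewriting in standard form: 34.6856∂²u/∂ξ² + 23.32∂²u/∂ξ∂η + 19.53∂²u/∂η² - 95.6∂u/∂ξ + 79.3439∂u/∂η = 0. A = 34.6856, B = 23.32, C = 19.53. Discriminant B² - 4AC = -2165.816672. Since -2165.816672 < 0, elliptic.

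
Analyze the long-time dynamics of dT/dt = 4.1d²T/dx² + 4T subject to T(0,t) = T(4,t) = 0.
Long-time behavior: T grows unboundedly. Reaction dominates diffusion (r=4 > κπ²/L²≈2.53); solution grows exponentially.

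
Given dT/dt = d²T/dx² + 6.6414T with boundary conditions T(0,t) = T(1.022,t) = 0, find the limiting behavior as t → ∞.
T → 0. Diffusion dominates reaction (r=6.6414 < κπ²/L²≈9.45); solution decays.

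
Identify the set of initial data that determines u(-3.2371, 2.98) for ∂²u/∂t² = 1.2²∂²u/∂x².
Domain of dependence: [-6.8131, 0.3389]. Signals travel at speed 1.2, so data within |x - -3.2371| ≤ 1.2·2.98 = 3.576 can reach the point.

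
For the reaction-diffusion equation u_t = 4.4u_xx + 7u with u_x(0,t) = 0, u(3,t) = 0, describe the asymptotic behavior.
u grows unboundedly. Reaction dominates diffusion (r=7 > κπ²/(4L²)≈1.21); solution grows exponentially.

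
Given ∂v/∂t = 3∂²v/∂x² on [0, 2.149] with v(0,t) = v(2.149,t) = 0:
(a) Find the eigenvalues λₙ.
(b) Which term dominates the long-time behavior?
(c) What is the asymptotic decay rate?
Eigenvalues: λₙ = 3n²π²/2.149².
First three modes:
  n=1: λ₁ = 3π²/2.149² ≈ 6.411
  n=2: λ₂ = 12π²/2.149² ≈ 25.645 (4× faster decay)
  n=3: λ₃ = 27π²/2.149² ≈ 57.702 (9× faster decay)
As t → ∞, higher modes decay exponentially faster. The n=1 mode dominates: v ~ c₁ sin(πx/2.149) e^{-λ₁t}.
Decay rate: λ₁ = 3π²/2.149² ≈ 6.411.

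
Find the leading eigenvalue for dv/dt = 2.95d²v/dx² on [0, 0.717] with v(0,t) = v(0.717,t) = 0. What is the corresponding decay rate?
Eigenvalues: λₙ = 2.95n²π²/0.717².
First three modes:
  n=1: λ₁ = 2.95π²/0.717² ≈ 56.635
  n=2: λ₂ = 11.8π²/0.717² ≈ 226.539 (4× faster decay)
  n=3: λ₃ = 26.55π²/0.717² ≈ 509.713 (9× faster decay)
As t → ∞, higher modes decay exponentially faster. The n=1 mode dominates: v ~ c₁ sin(πx/0.717) e^{-λ₁t}.
Decay rate: λ₁ = 2.95π²/0.717² ≈ 56.635.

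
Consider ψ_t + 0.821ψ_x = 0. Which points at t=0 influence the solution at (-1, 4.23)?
A single point: x = -4.47283. The characteristic through (-1, 4.23) is x - 0.821t = const, so x = -1 - 0.821·4.23 = -4.47283.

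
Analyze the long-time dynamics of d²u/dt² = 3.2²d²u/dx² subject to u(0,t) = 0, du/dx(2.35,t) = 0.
Long-time behavior: u oscillates (no decay). Energy is conserved; the solution oscillates indefinitely as standing waves.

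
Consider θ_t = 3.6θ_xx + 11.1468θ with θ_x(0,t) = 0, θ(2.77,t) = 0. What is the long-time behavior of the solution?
As t → ∞, θ grows unboundedly. Reaction dominates diffusion (r=11.1468 > κπ²/(4L²)≈1.16); solution grows exponentially.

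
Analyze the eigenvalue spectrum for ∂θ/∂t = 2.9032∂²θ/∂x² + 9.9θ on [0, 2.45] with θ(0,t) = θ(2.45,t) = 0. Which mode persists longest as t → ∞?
Eigenvalues: λₙ = 2.9032n²π²/2.45² - 9.9.
First three modes:
  n=1: λ₁ = 2.9032π²/2.45² - 9.9 ≈ -5.126
  n=2: λ₂ = 11.6128π²/2.45² - 9.9 ≈ 9.194
  n=3: λ₃ = 26.1288π²/2.45² - 9.9 ≈ 33.062
Since 2.9032π²/2.45² ≈ 4.774 < 9.9, λ₁ < 0.
The n=1 mode grows fastest (−λₙ is largest for n=1) → dominates.
Asymptotic: θ ~ c₁ sin(πx/2.45) e^{5.126t} (exponential growth at rate −λ₁ ≈ 5.126).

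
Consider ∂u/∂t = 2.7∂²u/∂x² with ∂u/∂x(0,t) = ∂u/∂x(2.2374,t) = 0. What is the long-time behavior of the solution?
As t → ∞, u → constant (steady state). Heat is conserved (no flux at boundaries); solution approaches the spatial average.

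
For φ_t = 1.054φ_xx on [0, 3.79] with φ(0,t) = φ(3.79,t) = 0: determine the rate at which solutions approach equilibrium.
Eigenvalues: λₙ = 1.054n²π²/3.79².
First three modes:
  n=1: λ₁ = 1.054π²/3.79² ≈ 0.724
  n=2: λ₂ = 4.216π²/3.79² ≈ 2.897 (4× faster decay)
  n=3: λ₃ = 9.486π²/3.79² ≈ 6.518 (9× faster decay)
As t → ∞, higher modes decay exponentially faster. The n=1 mode dominates: φ ~ c₁ sin(πx/3.79) e^{-λ₁t}.
Decay rate: λ₁ = 1.054π²/3.79² ≈ 0.724.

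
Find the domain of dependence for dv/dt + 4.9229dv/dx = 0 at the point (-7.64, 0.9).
A single point: x = -12.07061. The characteristic through (-7.64, 0.9) is x - 4.9229t = const, so x = -7.64 - 4.9229·0.9 = -12.07061.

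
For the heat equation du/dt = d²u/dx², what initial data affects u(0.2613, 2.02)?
The entire real line. The heat equation has infinite propagation speed: any initial disturbance instantly affects all points (though exponentially small far away).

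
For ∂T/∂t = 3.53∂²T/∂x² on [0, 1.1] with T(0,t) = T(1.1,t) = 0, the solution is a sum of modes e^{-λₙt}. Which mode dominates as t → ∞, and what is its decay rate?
Eigenvalues: λₙ = 3.53n²π²/1.1².
First three modes:
  n=1: λ₁ = 3.53π²/1.1² ≈ 28.793
  n=2: λ₂ = 14.12π²/1.1² ≈ 115.173 (4× faster decay)
  n=3: λ₃ = 31.77π²/1.1² ≈ 259.138 (9× faster decay)
As t → ∞, higher modes decay exponentially faster. The n=1 mode dominates: T ~ c₁ sin(πx/1.1) e^{-λ₁t}.
Decay rate: λ₁ = 3.53π²/1.1² ≈ 28.793.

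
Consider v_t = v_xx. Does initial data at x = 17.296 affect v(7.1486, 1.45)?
Yes, for any finite x. The heat equation has infinite propagation speed, so all initial data affects all points at any t > 0.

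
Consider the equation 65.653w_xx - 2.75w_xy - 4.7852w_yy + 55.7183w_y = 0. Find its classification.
Hyperbolic. (A = 65.653, B = -2.75, C = -4.7852 gives B² - 4AC = 1264.2134424.)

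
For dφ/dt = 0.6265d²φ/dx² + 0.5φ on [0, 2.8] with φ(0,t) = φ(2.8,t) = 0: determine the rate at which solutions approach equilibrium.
Eigenvalues: λₙ = 0.6265n²π²/2.8² - 0.5.
First three modes:
  n=1: λ₁ = 0.6265π²/2.8² - 0.5 ≈ 0.289
  n=2: λ₂ = 2.506π²/2.8² - 0.5 ≈ 2.655
  n=3: λ₃ = 5.6385π²/2.8² - 0.5 ≈ 6.598
Since 0.6265π²/2.8² ≈ 0.789 > 0.5, all λₙ > 0.
The n=1 mode decays slowest → dominates as t → ∞.
Asymptotic: φ ~ c₁ sin(πx/2.8) e^{-λ₁t} with decay rate λ₁ ≈ 0.289.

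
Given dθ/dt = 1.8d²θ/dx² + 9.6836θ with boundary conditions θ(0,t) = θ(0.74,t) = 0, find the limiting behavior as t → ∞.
θ → 0. Diffusion dominates reaction (r=9.6836 < κπ²/L²≈32.44); solution decays.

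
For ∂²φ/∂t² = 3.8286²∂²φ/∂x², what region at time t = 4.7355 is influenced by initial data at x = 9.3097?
Domain of influence: [-8.8206353, 27.4400353]. Data at x = 9.3097 spreads outward at speed 3.8286.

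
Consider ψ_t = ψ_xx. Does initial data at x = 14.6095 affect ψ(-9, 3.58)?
Yes, for any finite x. The heat equation has infinite propagation speed, so all initial data affects all points at any t > 0.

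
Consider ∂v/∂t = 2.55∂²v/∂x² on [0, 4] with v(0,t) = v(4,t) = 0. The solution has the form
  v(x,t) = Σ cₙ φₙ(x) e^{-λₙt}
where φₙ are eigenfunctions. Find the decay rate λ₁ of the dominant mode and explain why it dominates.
Eigenvalues: λₙ = 2.55n²π²/4².
First three modes:
  n=1: λ₁ = 2.55π²/4² ≈ 1.573
  n=2: λ₂ = 10.2π²/4² ≈ 6.292 (4× faster decay)
  n=3: λ₃ = 22.95π²/4² ≈ 14.157 (9× faster decay)
As t → ∞, higher modes decay exponentially faster. The n=1 mode dominates: v ~ c₁ sin(πx/4) e^{-λ₁t}.
Decay rate: λ₁ = 2.55π²/4² ≈ 1.573.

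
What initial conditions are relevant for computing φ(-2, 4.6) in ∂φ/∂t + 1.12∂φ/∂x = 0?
A single point: x = -7.152. The characteristic through (-2, 4.6) is x - 1.12t = const, so x = -2 - 1.12·4.6 = -7.152.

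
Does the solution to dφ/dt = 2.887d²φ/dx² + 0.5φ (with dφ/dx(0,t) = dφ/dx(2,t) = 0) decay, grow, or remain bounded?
φ grows unboundedly. With Neumann BCs the constant mode has diffusion eigenvalue 0, so any r > 0 makes it grow like e^(0.5t); solution grows exponentially.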